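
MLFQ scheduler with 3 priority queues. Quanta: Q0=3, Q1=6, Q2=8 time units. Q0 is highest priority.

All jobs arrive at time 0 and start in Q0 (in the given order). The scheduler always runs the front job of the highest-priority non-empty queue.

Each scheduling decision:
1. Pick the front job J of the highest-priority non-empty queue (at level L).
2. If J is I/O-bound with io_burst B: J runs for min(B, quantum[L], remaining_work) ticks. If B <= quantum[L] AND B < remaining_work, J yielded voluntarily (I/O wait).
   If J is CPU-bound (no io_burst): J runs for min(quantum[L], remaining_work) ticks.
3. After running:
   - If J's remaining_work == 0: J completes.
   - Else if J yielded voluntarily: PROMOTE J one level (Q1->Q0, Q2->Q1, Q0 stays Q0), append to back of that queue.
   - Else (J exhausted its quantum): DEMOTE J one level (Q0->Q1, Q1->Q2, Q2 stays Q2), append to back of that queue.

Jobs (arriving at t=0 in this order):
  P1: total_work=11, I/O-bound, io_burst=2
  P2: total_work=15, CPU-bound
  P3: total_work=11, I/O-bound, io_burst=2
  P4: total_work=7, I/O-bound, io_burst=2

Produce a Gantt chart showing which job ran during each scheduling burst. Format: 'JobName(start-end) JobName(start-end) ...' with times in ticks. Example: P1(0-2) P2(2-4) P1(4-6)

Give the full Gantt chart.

t=0-2: P1@Q0 runs 2, rem=9, I/O yield, promote→Q0. Q0=[P2,P3,P4,P1] Q1=[] Q2=[]
t=2-5: P2@Q0 runs 3, rem=12, quantum used, demote→Q1. Q0=[P3,P4,P1] Q1=[P2] Q2=[]
t=5-7: P3@Q0 runs 2, rem=9, I/O yield, promote→Q0. Q0=[P4,P1,P3] Q1=[P2] Q2=[]
t=7-9: P4@Q0 runs 2, rem=5, I/O yield, promote→Q0. Q0=[P1,P3,P4] Q1=[P2] Q2=[]
t=9-11: P1@Q0 runs 2, rem=7, I/O yield, promote→Q0. Q0=[P3,P4,P1] Q1=[P2] Q2=[]
t=11-13: P3@Q0 runs 2, rem=7, I/O yield, promote→Q0. Q0=[P4,P1,P3] Q1=[P2] Q2=[]
t=13-15: P4@Q0 runs 2, rem=3, I/O yield, promote→Q0. Q0=[P1,P3,P4] Q1=[P2] Q2=[]
t=15-17: P1@Q0 runs 2, rem=5, I/O yield, promote→Q0. Q0=[P3,P4,P1] Q1=[P2] Q2=[]
t=17-19: P3@Q0 runs 2, rem=5, I/O yield, promote→Q0. Q0=[P4,P1,P3] Q1=[P2] Q2=[]
t=19-21: P4@Q0 runs 2, rem=1, I/O yield, promote→Q0. Q0=[P1,P3,P4] Q1=[P2] Q2=[]
t=21-23: P1@Q0 runs 2, rem=3, I/O yield, promote→Q0. Q0=[P3,P4,P1] Q1=[P2] Q2=[]
t=23-25: P3@Q0 runs 2, rem=3, I/O yield, promote→Q0. Q0=[P4,P1,P3] Q1=[P2] Q2=[]
t=25-26: P4@Q0 runs 1, rem=0, completes. Q0=[P1,P3] Q1=[P2] Q2=[]
t=26-28: P1@Q0 runs 2, rem=1, I/O yield, promote→Q0. Q0=[P3,P1] Q1=[P2] Q2=[]
t=28-30: P3@Q0 runs 2, rem=1, I/O yield, promote→Q0. Q0=[P1,P3] Q1=[P2] Q2=[]
t=30-31: P1@Q0 runs 1, rem=0, completes. Q0=[P3] Q1=[P2] Q2=[]
t=31-32: P3@Q0 runs 1, rem=0, completes. Q0=[] Q1=[P2] Q2=[]
t=32-38: P2@Q1 runs 6, rem=6, quantum used, demote→Q2. Q0=[] Q1=[] Q2=[P2]
t=38-44: P2@Q2 runs 6, rem=0, completes. Q0=[] Q1=[] Q2=[]

Answer: P1(0-2) P2(2-5) P3(5-7) P4(7-9) P1(9-11) P3(11-13) P4(13-15) P1(15-17) P3(17-19) P4(19-21) P1(21-23) P3(23-25) P4(25-26) P1(26-28) P3(28-30) P1(30-31) P3(31-32) P2(32-38) P2(38-44)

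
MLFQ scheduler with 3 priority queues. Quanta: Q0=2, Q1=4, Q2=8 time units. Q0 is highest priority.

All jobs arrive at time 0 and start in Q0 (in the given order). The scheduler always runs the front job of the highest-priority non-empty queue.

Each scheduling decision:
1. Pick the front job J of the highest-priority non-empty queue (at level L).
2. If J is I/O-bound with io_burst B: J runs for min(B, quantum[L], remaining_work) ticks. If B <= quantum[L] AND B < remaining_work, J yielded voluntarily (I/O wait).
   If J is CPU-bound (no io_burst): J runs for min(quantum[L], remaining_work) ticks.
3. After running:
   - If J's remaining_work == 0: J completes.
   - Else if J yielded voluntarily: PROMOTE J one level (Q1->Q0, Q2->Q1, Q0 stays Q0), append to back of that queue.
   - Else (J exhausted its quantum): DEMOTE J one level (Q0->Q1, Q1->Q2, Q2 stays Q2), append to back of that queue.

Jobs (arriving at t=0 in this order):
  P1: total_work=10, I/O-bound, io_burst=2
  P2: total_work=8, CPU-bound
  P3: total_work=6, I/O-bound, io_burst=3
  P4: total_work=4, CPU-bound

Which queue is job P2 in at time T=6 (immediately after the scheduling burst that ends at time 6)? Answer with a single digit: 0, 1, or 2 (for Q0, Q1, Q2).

Answer: 1

Derivation:
t=0-2: P1@Q0 runs 2, rem=8, I/O yield, promote→Q0. Q0=[P2,P3,P4,P1] Q1=[] Q2=[]
t=2-4: P2@Q0 runs 2, rem=6, quantum used, demote→Q1. Q0=[P3,P4,P1] Q1=[P2] Q2=[]
t=4-6: P3@Q0 runs 2, rem=4, quantum used, demote→Q1. Q0=[P4,P1] Q1=[P2,P3] Q2=[]
t=6-8: P4@Q0 runs 2, rem=2, quantum used, demote→Q1. Q0=[P1] Q1=[P2,P3,P4] Q2=[]
t=8-10: P1@Q0 runs 2, rem=6, I/O yield, promote→Q0. Q0=[P1] Q1=[P2,P3,P4] Q2=[]
t=10-12: P1@Q0 runs 2, rem=4, I/O yield, promote→Q0. Q0=[P1] Q1=[P2,P3,P4] Q2=[]
t=12-14: P1@Q0 runs 2, rem=2, I/O yield, promote→Q0. Q0=[P1] Q1=[P2,P3,P4] Q2=[]
t=14-16: P1@Q0 runs 2, rem=0, completes. Q0=[] Q1=[P2,P3,P4] Q2=[]
t=16-20: P2@Q1 runs 4, rem=2, quantum used, demote→Q2. Q0=[] Q1=[P3,P4] Q2=[P2]
t=20-23: P3@Q1 runs 3, rem=1, I/O yield, promote→Q0. Q0=[P3] Q1=[P4] Q2=[P2]
t=23-24: P3@Q0 runs 1, rem=0, completes. Q0=[] Q1=[P4] Q2=[P2]
t=24-26: P4@Q1 runs 2, rem=0, completes. Q0=[] Q1=[] Q2=[P2]
t=26-28: P2@Q2 runs 2, rem=0, completes. Q0=[] Q1=[] Q2=[]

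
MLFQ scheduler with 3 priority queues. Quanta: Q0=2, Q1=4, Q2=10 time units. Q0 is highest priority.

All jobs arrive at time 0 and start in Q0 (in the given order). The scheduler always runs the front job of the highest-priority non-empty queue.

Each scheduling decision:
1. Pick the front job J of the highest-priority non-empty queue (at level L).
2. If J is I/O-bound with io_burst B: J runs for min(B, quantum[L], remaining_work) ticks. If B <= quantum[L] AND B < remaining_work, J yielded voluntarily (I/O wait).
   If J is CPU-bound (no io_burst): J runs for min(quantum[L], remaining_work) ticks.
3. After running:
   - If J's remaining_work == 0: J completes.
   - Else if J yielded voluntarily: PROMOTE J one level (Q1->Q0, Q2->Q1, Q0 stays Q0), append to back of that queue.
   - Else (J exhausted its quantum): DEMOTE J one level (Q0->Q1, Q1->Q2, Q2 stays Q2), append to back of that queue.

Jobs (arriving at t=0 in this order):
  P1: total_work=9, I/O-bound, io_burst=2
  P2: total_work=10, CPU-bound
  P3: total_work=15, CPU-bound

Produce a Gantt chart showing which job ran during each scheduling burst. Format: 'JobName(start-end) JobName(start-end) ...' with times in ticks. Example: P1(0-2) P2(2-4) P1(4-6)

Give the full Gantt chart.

t=0-2: P1@Q0 runs 2, rem=7, I/O yield, promote→Q0. Q0=[P2,P3,P1] Q1=[] Q2=[]
t=2-4: P2@Q0 runs 2, rem=8, quantum used, demote→Q1. Q0=[P3,P1] Q1=[P2] Q2=[]
t=4-6: P3@Q0 runs 2, rem=13, quantum used, demote→Q1. Q0=[P1] Q1=[P2,P3] Q2=[]
t=6-8: P1@Q0 runs 2, rem=5, I/O yield, promote→Q0. Q0=[P1] Q1=[P2,P3] Q2=[]
t=8-10: P1@Q0 runs 2, rem=3, I/O yield, promote→Q0. Q0=[P1] Q1=[P2,P3] Q2=[]
t=10-12: P1@Q0 runs 2, rem=1, I/O yield, promote→Q0. Q0=[P1] Q1=[P2,P3] Q2=[]
t=12-13: P1@Q0 runs 1, rem=0, completes. Q0=[] Q1=[P2,P3] Q2=[]
t=13-17: P2@Q1 runs 4, rem=4, quantum used, demote→Q2. Q0=[] Q1=[P3] Q2=[P2]
t=17-21: P3@Q1 runs 4, rem=9, quantum used, demote→Q2. Q0=[] Q1=[] Q2=[P2,P3]
t=21-25: P2@Q2 runs 4, rem=0, completes. Q0=[] Q1=[] Q2=[P3]
t=25-34: P3@Q2 runs 9, rem=0, completes. Q0=[] Q1=[] Q2=[]

Answer: P1(0-2) P2(2-4) P3(4-6) P1(6-8) P1(8-10) P1(10-12) P1(12-13) P2(13-17) P3(17-21) P2(21-25) P3(25-34)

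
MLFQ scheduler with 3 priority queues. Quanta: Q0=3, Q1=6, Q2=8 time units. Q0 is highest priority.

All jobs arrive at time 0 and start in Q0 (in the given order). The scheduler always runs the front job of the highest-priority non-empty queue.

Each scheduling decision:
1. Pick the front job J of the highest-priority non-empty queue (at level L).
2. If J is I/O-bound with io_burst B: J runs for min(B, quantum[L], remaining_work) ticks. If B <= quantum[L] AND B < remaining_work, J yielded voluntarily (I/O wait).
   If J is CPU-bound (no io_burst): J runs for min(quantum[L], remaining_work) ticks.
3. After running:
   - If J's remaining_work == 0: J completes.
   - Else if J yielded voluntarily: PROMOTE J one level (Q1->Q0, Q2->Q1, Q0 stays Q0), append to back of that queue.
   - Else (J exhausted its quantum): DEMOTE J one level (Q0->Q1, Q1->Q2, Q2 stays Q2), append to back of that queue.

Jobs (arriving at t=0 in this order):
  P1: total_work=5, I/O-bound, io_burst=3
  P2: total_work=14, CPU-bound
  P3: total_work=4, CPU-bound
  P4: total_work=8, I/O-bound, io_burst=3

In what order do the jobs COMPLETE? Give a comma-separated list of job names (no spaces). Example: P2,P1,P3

t=0-3: P1@Q0 runs 3, rem=2, I/O yield, promote→Q0. Q0=[P2,P3,P4,P1] Q1=[] Q2=[]
t=3-6: P2@Q0 runs 3, rem=11, quantum used, demote→Q1. Q0=[P3,P4,P1] Q1=[P2] Q2=[]
t=6-9: P3@Q0 runs 3, rem=1, quantum used, demote→Q1. Q0=[P4,P1] Q1=[P2,P3] Q2=[]
t=9-12: P4@Q0 runs 3, rem=5, I/O yield, promote→Q0. Q0=[P1,P4] Q1=[P2,P3] Q2=[]
t=12-14: P1@Q0 runs 2, rem=0, completes. Q0=[P4] Q1=[P2,P3] Q2=[]
t=14-17: P4@Q0 runs 3, rem=2, I/O yield, promote→Q0. Q0=[P4] Q1=[P2,P3] Q2=[]
t=17-19: P4@Q0 runs 2, rem=0, completes. Q0=[] Q1=[P2,P3] Q2=[]
t=19-25: P2@Q1 runs 6, rem=5, quantum used, demote→Q2. Q0=[] Q1=[P3] Q2=[P2]
t=25-26: P3@Q1 runs 1, rem=0, completes. Q0=[] Q1=[] Q2=[P2]
t=26-31: P2@Q2 runs 5, rem=0, completes. Q0=[] Q1=[] Q2=[]

Answer: P1,P4,P3,P2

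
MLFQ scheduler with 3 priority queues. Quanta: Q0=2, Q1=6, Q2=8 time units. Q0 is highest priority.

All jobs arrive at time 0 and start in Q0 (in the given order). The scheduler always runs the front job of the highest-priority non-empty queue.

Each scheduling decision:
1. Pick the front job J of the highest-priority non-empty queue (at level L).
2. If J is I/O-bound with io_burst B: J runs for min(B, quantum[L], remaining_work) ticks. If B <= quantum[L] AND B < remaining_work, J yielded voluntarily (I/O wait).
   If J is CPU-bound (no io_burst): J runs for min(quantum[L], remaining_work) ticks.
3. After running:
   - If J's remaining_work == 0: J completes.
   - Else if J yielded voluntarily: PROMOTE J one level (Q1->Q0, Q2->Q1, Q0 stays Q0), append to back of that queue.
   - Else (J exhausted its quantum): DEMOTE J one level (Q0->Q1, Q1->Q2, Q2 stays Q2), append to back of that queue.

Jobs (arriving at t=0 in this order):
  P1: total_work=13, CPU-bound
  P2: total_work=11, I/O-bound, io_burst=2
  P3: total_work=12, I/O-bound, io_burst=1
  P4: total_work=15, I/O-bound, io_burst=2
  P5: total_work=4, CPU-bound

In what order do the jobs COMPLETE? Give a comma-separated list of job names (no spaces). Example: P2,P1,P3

t=0-2: P1@Q0 runs 2, rem=11, quantum used, demote→Q1. Q0=[P2,P3,P4,P5] Q1=[P1] Q2=[]
t=2-4: P2@Q0 runs 2, rem=9, I/O yield, promote→Q0. Q0=[P3,P4,P5,P2] Q1=[P1] Q2=[]
t=4-5: P3@Q0 runs 1, rem=11, I/O yield, promote→Q0. Q0=[P4,P5,P2,P3] Q1=[P1] Q2=[]
t=5-7: P4@Q0 runs 2, rem=13, I/O yield, promote→Q0. Q0=[P5,P2,P3,P4] Q1=[P1] Q2=[]
t=7-9: P5@Q0 runs 2, rem=2, quantum used, demote→Q1. Q0=[P2,P3,P4] Q1=[P1,P5] Q2=[]
t=9-11: P2@Q0 runs 2, rem=7, I/O yield, promote→Q0. Q0=[P3,P4,P2] Q1=[P1,P5] Q2=[]
t=11-12: P3@Q0 runs 1, rem=10, I/O yield, promote→Q0. Q0=[P4,P2,P3] Q1=[P1,P5] Q2=[]
t=12-14: P4@Q0 runs 2, rem=11, I/O yield, promote→Q0. Q0=[P2,P3,P4] Q1=[P1,P5] Q2=[]
t=14-16: P2@Q0 runs 2, rem=5, I/O yield, promote→Q0. Q0=[P3,P4,P2] Q1=[P1,P5] Q2=[]
t=16-17: P3@Q0 runs 1, rem=9, I/O yield, promote→Q0. Q0=[P4,P2,P3] Q1=[P1,P5] Q2=[]
t=17-19: P4@Q0 runs 2, rem=9, I/O yield, promote→Q0. Q0=[P2,P3,P4] Q1=[P1,P5] Q2=[]
t=19-21: P2@Q0 runs 2, rem=3, I/O yield, promote→Q0. Q0=[P3,P4,P2] Q1=[P1,P5] Q2=[]
t=21-22: P3@Q0 runs 1, rem=8, I/O yield, promote→Q0. Q0=[P4,P2,P3] Q1=[P1,P5] Q2=[]
t=22-24: P4@Q0 runs 2, rem=7, I/O yield, promote→Q0. Q0=[P2,P3,P4] Q1=[P1,P5] Q2=[]
t=24-26: P2@Q0 runs 2, rem=1, I/O yield, promote→Q0. Q0=[P3,P4,P2] Q1=[P1,P5] Q2=[]
t=26-27: P3@Q0 runs 1, rem=7, I/O yield, promote→Q0. Q0=[P4,P2,P3] Q1=[P1,P5] Q2=[]
t=27-29: P4@Q0 runs 2, rem=5, I/O yield, promote→Q0. Q0=[P2,P3,P4] Q1=[P1,P5] Q2=[]
t=29-30: P2@Q0 runs 1, rem=0, completes. Q0=[P3,P4] Q1=[P1,P5] Q2=[]
t=30-31: P3@Q0 runs 1, rem=6, I/O yield, promote→Q0. Q0=[P4,P3] Q1=[P1,P5] Q2=[]
t=31-33: P4@Q0 runs 2, rem=3, I/O yield, promote→Q0. Q0=[P3,P4] Q1=[P1,P5] Q2=[]
t=33-34: P3@Q0 runs 1, rem=5, I/O yield, promote→Q0. Q0=[P4,P3] Q1=[P1,P5] Q2=[]
t=34-36: P4@Q0 runs 2, rem=1, I/O yield, promote→Q0. Q0=[P3,P4] Q1=[P1,P5] Q2=[]
t=36-37: P3@Q0 runs 1, rem=4, I/O yield, promote→Q0. Q0=[P4,P3] Q1=[P1,P5] Q2=[]
t=37-38: P4@Q0 runs 1, rem=0, completes. Q0=[P3] Q1=[P1,P5] Q2=[]
t=38-39: P3@Q0 runs 1, rem=3, I/O yield, promote→Q0. Q0=[P3] Q1=[P1,P5] Q2=[]
t=39-40: P3@Q0 runs 1, rem=2, I/O yield, promote→Q0. Q0=[P3] Q1=[P1,P5] Q2=[]
t=40-41: P3@Q0 runs 1, rem=1, I/O yield, promote→Q0. Q0=[P3] Q1=[P1,P5] Q2=[]
t=41-42: P3@Q0 runs 1, rem=0, completes. Q0=[] Q1=[P1,P5] Q2=[]
t=42-48: P1@Q1 runs 6, rem=5, quantum used, demote→Q2. Q0=[] Q1=[P5] Q2=[P1]
t=48-50: P5@Q1 runs 2, rem=0, completes. Q0=[] Q1=[] Q2=[P1]
t=50-55: P1@Q2 runs 5, rem=0, completes. Q0=[] Q1=[] Q2=[]

Answer: P2,P4,P3,P5,P1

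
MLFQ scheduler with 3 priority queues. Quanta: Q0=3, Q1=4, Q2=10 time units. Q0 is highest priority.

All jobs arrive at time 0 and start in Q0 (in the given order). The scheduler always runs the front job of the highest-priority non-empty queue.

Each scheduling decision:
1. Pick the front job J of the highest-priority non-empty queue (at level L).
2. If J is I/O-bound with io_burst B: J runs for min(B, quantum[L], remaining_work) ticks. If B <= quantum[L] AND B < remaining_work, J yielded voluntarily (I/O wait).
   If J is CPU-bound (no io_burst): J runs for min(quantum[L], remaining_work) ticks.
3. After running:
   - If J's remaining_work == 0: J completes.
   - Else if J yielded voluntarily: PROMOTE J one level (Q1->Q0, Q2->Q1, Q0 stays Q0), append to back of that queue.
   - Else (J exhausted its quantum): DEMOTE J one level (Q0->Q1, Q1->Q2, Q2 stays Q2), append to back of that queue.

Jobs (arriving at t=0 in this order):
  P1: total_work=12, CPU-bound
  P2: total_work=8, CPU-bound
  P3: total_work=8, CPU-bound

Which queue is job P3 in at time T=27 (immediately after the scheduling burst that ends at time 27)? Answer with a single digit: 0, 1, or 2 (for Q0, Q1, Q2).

Answer: 2

Derivation:
t=0-3: P1@Q0 runs 3, rem=9, quantum used, demote→Q1. Q0=[P2,P3] Q1=[P1] Q2=[]
t=3-6: P2@Q0 runs 3, rem=5, quantum used, demote→Q1. Q0=[P3] Q1=[P1,P2] Q2=[]
t=6-9: P3@Q0 runs 3, rem=5, quantum used, demote→Q1. Q0=[] Q1=[P1,P2,P3] Q2=[]
t=9-13: P1@Q1 runs 4, rem=5, quantum used, demote→Q2. Q0=[] Q1=[P2,P3] Q2=[P1]
t=13-17: P2@Q1 runs 4, rem=1, quantum used, demote→Q2. Q0=[] Q1=[P3] Q2=[P1,P2]
t=17-21: P3@Q1 runs 4, rem=1, quantum used, demote→Q2. Q0=[] Q1=[] Q2=[P1,P2,P3]
t=21-26: P1@Q2 runs 5, rem=0, completes. Q0=[] Q1=[] Q2=[P2,P3]
t=26-27: P2@Q2 runs 1, rem=0, completes. Q0=[] Q1=[] Q2=[P3]
t=27-28: P3@Q2 runs 1, rem=0, completes. Q0=[] Q1=[] Q2=[]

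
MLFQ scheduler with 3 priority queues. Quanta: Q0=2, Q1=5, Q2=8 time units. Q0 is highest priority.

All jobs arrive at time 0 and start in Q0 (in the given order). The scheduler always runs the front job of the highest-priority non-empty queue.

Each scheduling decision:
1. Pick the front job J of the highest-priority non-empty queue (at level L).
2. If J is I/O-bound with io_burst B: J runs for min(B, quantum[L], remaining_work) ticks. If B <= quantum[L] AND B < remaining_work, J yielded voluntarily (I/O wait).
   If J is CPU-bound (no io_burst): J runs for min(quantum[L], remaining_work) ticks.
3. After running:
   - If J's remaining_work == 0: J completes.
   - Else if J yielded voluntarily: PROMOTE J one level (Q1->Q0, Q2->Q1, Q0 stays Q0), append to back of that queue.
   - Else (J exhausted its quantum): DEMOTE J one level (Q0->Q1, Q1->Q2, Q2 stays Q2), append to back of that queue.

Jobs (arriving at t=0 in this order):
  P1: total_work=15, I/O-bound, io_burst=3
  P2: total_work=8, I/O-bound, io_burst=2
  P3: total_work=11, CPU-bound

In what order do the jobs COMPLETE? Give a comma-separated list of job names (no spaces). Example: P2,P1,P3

Answer: P2,P1,P3

Derivation:
t=0-2: P1@Q0 runs 2, rem=13, quantum used, demote→Q1. Q0=[P2,P3] Q1=[P1] Q2=[]
t=2-4: P2@Q0 runs 2, rem=6, I/O yield, promote→Q0. Q0=[P3,P2] Q1=[P1] Q2=[]
t=4-6: P3@Q0 runs 2, rem=9, quantum used, demote→Q1. Q0=[P2] Q1=[P1,P3] Q2=[]
t=6-8: P2@Q0 runs 2, rem=4, I/O yield, promote→Q0. Q0=[P2] Q1=[P1,P3] Q2=[]
t=8-10: P2@Q0 runs 2, rem=2, I/O yield, promote→Q0. Q0=[P2] Q1=[P1,P3] Q2=[]
t=10-12: P2@Q0 runs 2, rem=0, completes. Q0=[] Q1=[P1,P3] Q2=[]
t=12-15: P1@Q1 runs 3, rem=10, I/O yield, promote→Q0. Q0=[P1] Q1=[P3] Q2=[]
t=15-17: P1@Q0 runs 2, rem=8, quantum used, demote→Q1. Q0=[] Q1=[P3,P1] Q2=[]
t=17-22: P3@Q1 runs 5, rem=4, quantum used, demote→Q2. Q0=[] Q1=[P1] Q2=[P3]
t=22-25: P1@Q1 runs 3, rem=5, I/O yield, promote→Q0. Q0=[P1] Q1=[] Q2=[P3]
t=25-27: P1@Q0 runs 2, rem=3, quantum used, demote→Q1. Q0=[] Q1=[P1] Q2=[P3]
t=27-30: P1@Q1 runs 3, rem=0, completes. Q0=[] Q1=[] Q2=[P3]
t=30-34: P3@Q2 runs 4, rem=0, completes. Q0=[] Q1=[] Q2=[]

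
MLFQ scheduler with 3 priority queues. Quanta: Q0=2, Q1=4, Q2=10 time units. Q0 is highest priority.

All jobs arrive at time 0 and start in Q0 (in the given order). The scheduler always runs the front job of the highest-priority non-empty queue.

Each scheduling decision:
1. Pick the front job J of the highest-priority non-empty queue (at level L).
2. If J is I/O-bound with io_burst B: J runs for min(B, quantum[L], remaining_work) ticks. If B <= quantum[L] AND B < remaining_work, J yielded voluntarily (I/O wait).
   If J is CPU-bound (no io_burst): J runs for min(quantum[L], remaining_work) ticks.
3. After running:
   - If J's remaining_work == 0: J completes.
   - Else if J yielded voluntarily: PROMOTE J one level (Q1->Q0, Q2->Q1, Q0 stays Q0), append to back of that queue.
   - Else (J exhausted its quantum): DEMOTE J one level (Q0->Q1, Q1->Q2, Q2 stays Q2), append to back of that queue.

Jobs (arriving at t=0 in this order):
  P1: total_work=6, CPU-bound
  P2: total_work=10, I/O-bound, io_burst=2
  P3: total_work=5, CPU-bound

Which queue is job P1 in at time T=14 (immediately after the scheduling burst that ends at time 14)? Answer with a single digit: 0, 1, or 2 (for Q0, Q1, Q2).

Answer: 1

Derivation:
t=0-2: P1@Q0 runs 2, rem=4, quantum used, demote→Q1. Q0=[P2,P3] Q1=[P1] Q2=[]
t=2-4: P2@Q0 runs 2, rem=8, I/O yield, promote→Q0. Q0=[P3,P2] Q1=[P1] Q2=[]
t=4-6: P3@Q0 runs 2, rem=3, quantum used, demote→Q1. Q0=[P2] Q1=[P1,P3] Q2=[]
t=6-8: P2@Q0 runs 2, rem=6, I/O yield, promote→Q0. Q0=[P2] Q1=[P1,P3] Q2=[]
t=8-10: P2@Q0 runs 2, rem=4, I/O yield, promote→Q0. Q0=[P2] Q1=[P1,P3] Q2=[]
t=10-12: P2@Q0 runs 2, rem=2, I/O yield, promote→Q0. Q0=[P2] Q1=[P1,P3] Q2=[]
t=12-14: P2@Q0 runs 2, rem=0, completes. Q0=[] Q1=[P1,P3] Q2=[]
t=14-18: P1@Q1 runs 4, rem=0, completes. Q0=[] Q1=[P3] Q2=[]
t=18-21: P3@Q1 runs 3, rem=0, completes. Q0=[] Q1=[] Q2=[]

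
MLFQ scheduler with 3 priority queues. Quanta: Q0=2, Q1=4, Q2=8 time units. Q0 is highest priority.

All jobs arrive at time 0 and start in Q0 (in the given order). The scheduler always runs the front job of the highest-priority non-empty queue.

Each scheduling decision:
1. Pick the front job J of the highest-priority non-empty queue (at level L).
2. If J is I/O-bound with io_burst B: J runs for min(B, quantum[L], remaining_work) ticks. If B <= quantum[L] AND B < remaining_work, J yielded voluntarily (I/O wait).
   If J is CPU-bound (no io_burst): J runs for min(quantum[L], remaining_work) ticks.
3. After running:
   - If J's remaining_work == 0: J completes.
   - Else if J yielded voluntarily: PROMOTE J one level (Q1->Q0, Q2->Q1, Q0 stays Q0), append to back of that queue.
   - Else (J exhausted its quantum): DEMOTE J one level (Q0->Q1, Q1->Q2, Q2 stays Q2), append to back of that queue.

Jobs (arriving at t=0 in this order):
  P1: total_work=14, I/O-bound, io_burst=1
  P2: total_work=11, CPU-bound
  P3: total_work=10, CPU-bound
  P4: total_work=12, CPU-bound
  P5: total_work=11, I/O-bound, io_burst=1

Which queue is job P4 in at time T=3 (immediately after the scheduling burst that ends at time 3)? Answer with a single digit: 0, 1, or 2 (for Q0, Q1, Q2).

t=0-1: P1@Q0 runs 1, rem=13, I/O yield, promote→Q0. Q0=[P2,P3,P4,P5,P1] Q1=[] Q2=[]
t=1-3: P2@Q0 runs 2, rem=9, quantum used, demote→Q1. Q0=[P3,P4,P5,P1] Q1=[P2] Q2=[]
t=3-5: P3@Q0 runs 2, rem=8, quantum used, demote→Q1. Q0=[P4,P5,P1] Q1=[P2,P3] Q2=[]
t=5-7: P4@Q0 runs 2, rem=10, quantum used, demote→Q1. Q0=[P5,P1] Q1=[P2,P3,P4] Q2=[]
t=7-8: P5@Q0 runs 1, rem=10, I/O yield, promote→Q0. Q0=[P1,P5] Q1=[P2,P3,P4] Q2=[]
t=8-9: P1@Q0 runs 1, rem=12, I/O yield, promote→Q0. Q0=[P5,P1] Q1=[P2,P3,P4] Q2=[]
t=9-10: P5@Q0 runs 1, rem=9, I/O yield, promote→Q0. Q0=[P1,P5] Q1=[P2,P3,P4] Q2=[]
t=10-11: P1@Q0 runs 1, rem=11, I/O yield, promote→Q0. Q0=[P5,P1] Q1=[P2,P3,P4] Q2=[]
t=11-12: P5@Q0 runs 1, rem=8, I/O yield, promote→Q0. Q0=[P1,P5] Q1=[P2,P3,P4] Q2=[]
t=12-13: P1@Q0 runs 1, rem=10, I/O yield, promote→Q0. Q0=[P5,P1] Q1=[P2,P3,P4] Q2=[]
t=13-14: P5@Q0 runs 1, rem=7, I/O yield, promote→Q0. Q0=[P1,P5] Q1=[P2,P3,P4] Q2=[]
t=14-15: P1@Q0 runs 1, rem=9, I/O yield, promote→Q0. Q0=[P5,P1] Q1=[P2,P3,P4] Q2=[]
t=15-16: P5@Q0 runs 1, rem=6, I/O yield, promote→Q0. Q0=[P1,P5] Q1=[P2,P3,P4] Q2=[]
t=16-17: P1@Q0 runs 1, rem=8, I/O yield, promote→Q0. Q0=[P5,P1] Q1=[P2,P3,P4] Q2=[]
t=17-18: P5@Q0 runs 1, rem=5, I/O yield, promote→Q0. Q0=[P1,P5] Q1=[P2,P3,P4] Q2=[]
t=18-19: P1@Q0 runs 1, rem=7, I/O yield, promote→Q0. Q0=[P5,P1] Q1=[P2,P3,P4] Q2=[]
t=19-20: P5@Q0 runs 1, rem=4, I/O yield, promote→Q0. Q0=[P1,P5] Q1=[P2,P3,P4] Q2=[]
t=20-21: P1@Q0 runs 1, rem=6, I/O yield, promote→Q0. Q0=[P5,P1] Q1=[P2,P3,P4] Q2=[]
t=21-22: P5@Q0 runs 1, rem=3, I/O yield, promote→Q0. Q0=[P1,P5] Q1=[P2,P3,P4] Q2=[]
t=22-23: P1@Q0 runs 1, rem=5, I/O yield, promote→Q0. Q0=[P5,P1] Q1=[P2,P3,P4] Q2=[]
t=23-24: P5@Q0 runs 1, rem=2, I/O yield, promote→Q0. Q0=[P1,P5] Q1=[P2,P3,P4] Q2=[]
t=24-25: P1@Q0 runs 1, rem=4, I/O yield, promote→Q0. Q0=[P5,P1] Q1=[P2,P3,P4] Q2=[]
t=25-26: P5@Q0 runs 1, rem=1, I/O yield, promote→Q0. Q0=[P1,P5] Q1=[P2,P3,P4] Q2=[]
t=26-27: P1@Q0 runs 1, rem=3, I/O yield, promote→Q0. Q0=[P5,P1] Q1=[P2,P3,P4] Q2=[]
t=27-28: P5@Q0 runs 1, rem=0, completes. Q0=[P1] Q1=[P2,P3,P4] Q2=[]
t=28-29: P1@Q0 runs 1, rem=2, I/O yield, promote→Q0. Q0=[P1] Q1=[P2,P3,P4] Q2=[]
t=29-30: P1@Q0 runs 1, rem=1, I/O yield, promote→Q0. Q0=[P1] Q1=[P2,P3,P4] Q2=[]
t=30-31: P1@Q0 runs 1, rem=0, completes. Q0=[] Q1=[P2,P3,P4] Q2=[]
t=31-35: P2@Q1 runs 4, rem=5, quantum used, demote→Q2. Q0=[] Q1=[P3,P4] Q2=[P2]
t=35-39: P3@Q1 runs 4, rem=4, quantum used, demote→Q2. Q0=[] Q1=[P4] Q2=[P2,P3]
t=39-43: P4@Q1 runs 4, rem=6, quantum used, demote→Q2. Q0=[] Q1=[] Q2=[P2,P3,P4]
t=43-48: P2@Q2 runs 5, rem=0, completes. Q0=[] Q1=[] Q2=[P3,P4]
t=48-52: P3@Q2 runs 4, rem=0, completes. Q0=[] Q1=[] Q2=[P4]
t=52-58: P4@Q2 runs 6, rem=0, completes. Q0=[] Q1=[] Q2=[]

Answer: 0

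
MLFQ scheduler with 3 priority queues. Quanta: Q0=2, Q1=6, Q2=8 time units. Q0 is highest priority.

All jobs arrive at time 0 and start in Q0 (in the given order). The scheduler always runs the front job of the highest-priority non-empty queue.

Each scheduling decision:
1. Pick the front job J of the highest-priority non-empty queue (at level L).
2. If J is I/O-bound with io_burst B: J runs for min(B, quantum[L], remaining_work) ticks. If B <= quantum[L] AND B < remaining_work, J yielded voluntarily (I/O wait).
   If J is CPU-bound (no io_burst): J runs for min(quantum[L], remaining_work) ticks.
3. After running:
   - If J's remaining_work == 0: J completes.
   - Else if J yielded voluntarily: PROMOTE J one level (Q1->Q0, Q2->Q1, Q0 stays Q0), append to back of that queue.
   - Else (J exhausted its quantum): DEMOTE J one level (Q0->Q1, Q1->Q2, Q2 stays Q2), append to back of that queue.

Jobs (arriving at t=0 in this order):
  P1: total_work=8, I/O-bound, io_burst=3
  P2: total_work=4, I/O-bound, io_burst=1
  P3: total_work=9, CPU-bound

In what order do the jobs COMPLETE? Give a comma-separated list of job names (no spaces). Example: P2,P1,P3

t=0-2: P1@Q0 runs 2, rem=6, quantum used, demote→Q1. Q0=[P2,P3] Q1=[P1] Q2=[]
t=2-3: P2@Q0 runs 1, rem=3, I/O yield, promote→Q0. Q0=[P3,P2] Q1=[P1] Q2=[]
t=3-5: P3@Q0 runs 2, rem=7, quantum used, demote→Q1. Q0=[P2] Q1=[P1,P3] Q2=[]
t=5-6: P2@Q0 runs 1, rem=2, I/O yield, promote→Q0. Q0=[P2] Q1=[P1,P3] Q2=[]
t=6-7: P2@Q0 runs 1, rem=1, I/O yield, promote→Q0. Q0=[P2] Q1=[P1,P3] Q2=[]
t=7-8: P2@Q0 runs 1, rem=0, completes. Q0=[] Q1=[P1,P3] Q2=[]
t=8-11: P1@Q1 runs 3, rem=3, I/O yield, promote→Q0. Q0=[P1] Q1=[P3] Q2=[]
t=11-13: P1@Q0 runs 2, rem=1, quantum used, demote→Q1. Q0=[] Q1=[P3,P1] Q2=[]
t=13-19: P3@Q1 runs 6, rem=1, quantum used, demote→Q2. Q0=[] Q1=[P1] Q2=[P3]
t=19-20: P1@Q1 runs 1, rem=0, completes. Q0=[] Q1=[] Q2=[P3]
t=20-21: P3@Q2 runs 1, rem=0, completes. Q0=[] Q1=[] Q2=[]

Answer: P2,P1,P3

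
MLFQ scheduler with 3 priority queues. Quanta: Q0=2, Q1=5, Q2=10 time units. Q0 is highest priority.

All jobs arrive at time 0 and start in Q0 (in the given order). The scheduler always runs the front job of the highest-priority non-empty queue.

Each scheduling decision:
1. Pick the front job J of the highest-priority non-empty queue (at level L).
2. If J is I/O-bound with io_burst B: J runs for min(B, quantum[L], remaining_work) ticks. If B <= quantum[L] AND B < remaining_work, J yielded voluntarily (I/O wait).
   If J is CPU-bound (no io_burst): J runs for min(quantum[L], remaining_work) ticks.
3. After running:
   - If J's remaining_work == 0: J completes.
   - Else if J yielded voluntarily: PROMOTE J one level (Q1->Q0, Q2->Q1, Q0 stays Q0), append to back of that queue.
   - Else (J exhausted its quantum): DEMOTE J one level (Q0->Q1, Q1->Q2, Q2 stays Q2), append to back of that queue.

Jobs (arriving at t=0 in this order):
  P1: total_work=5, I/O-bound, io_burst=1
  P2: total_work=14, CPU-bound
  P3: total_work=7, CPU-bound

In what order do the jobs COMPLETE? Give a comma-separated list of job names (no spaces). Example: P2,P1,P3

Answer: P1,P3,P2

Derivation:
t=0-1: P1@Q0 runs 1, rem=4, I/O yield, promote→Q0. Q0=[P2,P3,P1] Q1=[] Q2=[]
t=1-3: P2@Q0 runs 2, rem=12, quantum used, demote→Q1. Q0=[P3,P1] Q1=[P2] Q2=[]
t=3-5: P3@Q0 runs 2, rem=5, quantum used, demote→Q1. Q0=[P1] Q1=[P2,P3] Q2=[]
t=5-6: P1@Q0 runs 1, rem=3, I/O yield, promote→Q0. Q0=[P1] Q1=[P2,P3] Q2=[]
t=6-7: P1@Q0 runs 1, rem=2, I/O yield, promote→Q0. Q0=[P1] Q1=[P2,P3] Q2=[]
t=7-8: P1@Q0 runs 1, rem=1, I/O yield, promote→Q0. Q0=[P1] Q1=[P2,P3] Q2=[]
t=8-9: P1@Q0 runs 1, rem=0, completes. Q0=[] Q1=[P2,P3] Q2=[]
t=9-14: P2@Q1 runs 5, rem=7, quantum used, demote→Q2. Q0=[] Q1=[P3] Q2=[P2]
t=14-19: P3@Q1 runs 5, rem=0, completes. Q0=[] Q1=[] Q2=[P2]
t=19-26: P2@Q2 runs 7, rem=0, completes. Q0=[] Q1=[] Q2=[]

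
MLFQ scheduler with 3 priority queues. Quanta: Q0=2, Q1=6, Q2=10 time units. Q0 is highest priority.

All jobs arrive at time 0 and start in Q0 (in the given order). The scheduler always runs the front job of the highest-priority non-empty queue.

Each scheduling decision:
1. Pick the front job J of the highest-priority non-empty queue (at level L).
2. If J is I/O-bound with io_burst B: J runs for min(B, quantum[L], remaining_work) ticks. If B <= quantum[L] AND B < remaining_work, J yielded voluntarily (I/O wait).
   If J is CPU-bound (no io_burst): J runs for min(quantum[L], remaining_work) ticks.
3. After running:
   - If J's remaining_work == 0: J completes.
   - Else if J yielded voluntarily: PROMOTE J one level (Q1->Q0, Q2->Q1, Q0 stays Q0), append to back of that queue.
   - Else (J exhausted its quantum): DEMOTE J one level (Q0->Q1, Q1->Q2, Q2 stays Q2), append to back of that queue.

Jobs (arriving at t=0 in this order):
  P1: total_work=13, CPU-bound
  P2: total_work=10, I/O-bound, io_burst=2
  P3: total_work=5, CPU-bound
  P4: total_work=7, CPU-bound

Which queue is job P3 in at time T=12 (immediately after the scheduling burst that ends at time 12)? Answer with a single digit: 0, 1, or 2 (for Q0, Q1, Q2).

t=0-2: P1@Q0 runs 2, rem=11, quantum used, demote→Q1. Q0=[P2,P3,P4] Q1=[P1] Q2=[]
t=2-4: P2@Q0 runs 2, rem=8, I/O yield, promote→Q0. Q0=[P3,P4,P2] Q1=[P1] Q2=[]
t=4-6: P3@Q0 runs 2, rem=3, quantum used, demote→Q1. Q0=[P4,P2] Q1=[P1,P3] Q2=[]
t=6-8: P4@Q0 runs 2, rem=5, quantum used, demote→Q1. Q0=[P2] Q1=[P1,P3,P4] Q2=[]
t=8-10: P2@Q0 runs 2, rem=6, I/O yield, promote→Q0. Q0=[P2] Q1=[P1,P3,P4] Q2=[]
t=10-12: P2@Q0 runs 2, rem=4, I/O yield, promote→Q0. Q0=[P2] Q1=[P1,P3,P4] Q2=[]
t=12-14: P2@Q0 runs 2, rem=2, I/O yield, promote→Q0. Q0=[P2] Q1=[P1,P3,P4] Q2=[]
t=14-16: P2@Q0 runs 2, rem=0, completes. Q0=[] Q1=[P1,P3,P4] Q2=[]
t=16-22: P1@Q1 runs 6, rem=5, quantum used, demote→Q2. Q0=[] Q1=[P3,P4] Q2=[P1]
t=22-25: P3@Q1 runs 3, rem=0, completes. Q0=[] Q1=[P4] Q2=[P1]
t=25-30: P4@Q1 runs 5, rem=0, completes. Q0=[] Q1=[] Q2=[P1]
t=30-35: P1@Q2 runs 5, rem=0, completes. Q0=[] Q1=[] Q2=[]

Answer: 1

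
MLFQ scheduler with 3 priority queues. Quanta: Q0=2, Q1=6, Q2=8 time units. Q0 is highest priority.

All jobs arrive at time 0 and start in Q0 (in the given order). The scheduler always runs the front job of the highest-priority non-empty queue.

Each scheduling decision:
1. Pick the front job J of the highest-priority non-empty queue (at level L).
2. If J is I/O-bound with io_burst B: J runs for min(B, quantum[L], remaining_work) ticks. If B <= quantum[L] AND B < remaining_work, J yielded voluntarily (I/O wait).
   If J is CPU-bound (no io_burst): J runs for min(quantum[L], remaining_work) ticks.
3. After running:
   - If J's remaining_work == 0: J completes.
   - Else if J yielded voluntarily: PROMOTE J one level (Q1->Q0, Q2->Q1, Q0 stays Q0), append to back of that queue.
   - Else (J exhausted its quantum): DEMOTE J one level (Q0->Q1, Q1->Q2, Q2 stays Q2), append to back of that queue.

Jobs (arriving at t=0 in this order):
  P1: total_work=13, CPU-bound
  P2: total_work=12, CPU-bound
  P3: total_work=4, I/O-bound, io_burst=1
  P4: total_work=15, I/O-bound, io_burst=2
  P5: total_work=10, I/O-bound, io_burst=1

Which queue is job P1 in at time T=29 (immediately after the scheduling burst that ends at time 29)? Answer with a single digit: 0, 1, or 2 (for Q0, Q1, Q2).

Answer: 1

Derivation:
t=0-2: P1@Q0 runs 2, rem=11, quantum used, demote→Q1. Q0=[P2,P3,P4,P5] Q1=[P1] Q2=[]
t=2-4: P2@Q0 runs 2, rem=10, quantum used, demote→Q1. Q0=[P3,P4,P5] Q1=[P1,P2] Q2=[]
t=4-5: P3@Q0 runs 1, rem=3, I/O yield, promote→Q0. Q0=[P4,P5,P3] Q1=[P1,P2] Q2=[]
t=5-7: P4@Q0 runs 2, rem=13, I/O yield, promote→Q0. Q0=[P5,P3,P4] Q1=[P1,P2] Q2=[]
t=7-8: P5@Q0 runs 1, rem=9, I/O yield, promote→Q0. Q0=[P3,P4,P5] Q1=[P1,P2] Q2=[]
t=8-9: P3@Q0 runs 1, rem=2, I/O yield, promote→Q0. Q0=[P4,P5,P3] Q1=[P1,P2] Q2=[]
t=9-11: P4@Q0 runs 2, rem=11, I/O yield, promote→Q0. Q0=[P5,P3,P4] Q1=[P1,P2] Q2=[]
t=11-12: P5@Q0 runs 1, rem=8, I/O yield, promote→Q0. Q0=[P3,P4,P5] Q1=[P1,P2] Q2=[]
t=12-13: P3@Q0 runs 1, rem=1, I/O yield, promote→Q0. Q0=[P4,P5,P3] Q1=[P1,P2] Q2=[]
t=13-15: P4@Q0 runs 2, rem=9, I/O yield, promote→Q0. Q0=[P5,P3,P4] Q1=[P1,P2] Q2=[]
t=15-16: P5@Q0 runs 1, rem=7, I/O yield, promote→Q0. Q0=[P3,P4,P5] Q1=[P1,P2] Q2=[]
t=16-17: P3@Q0 runs 1, rem=0, completes. Q0=[P4,P5] Q1=[P1,P2] Q2=[]
t=17-19: P4@Q0 runs 2, rem=7, I/O yield, promote→Q0. Q0=[P5,P4] Q1=[P1,P2] Q2=[]
t=19-20: P5@Q0 runs 1, rem=6, I/O yield, promote→Q0. Q0=[P4,P5] Q1=[P1,P2] Q2=[]
t=20-22: P4@Q0 runs 2, rem=5, I/O yield, promote→Q0. Q0=[P5,P4] Q1=[P1,P2] Q2=[]
t=22-23: P5@Q0 runs 1, rem=5, I/O yield, promote→Q0. Q0=[P4,P5] Q1=[P1,P2] Q2=[]
t=23-25: P4@Q0 runs 2, rem=3, I/O yield, promote→Q0. Q0=[P5,P4] Q1=[P1,P2] Q2=[]
t=25-26: P5@Q0 runs 1, rem=4, I/O yield, promote→Q0. Q0=[P4,P5] Q1=[P1,P2] Q2=[]
t=26-28: P4@Q0 runs 2, rem=1, I/O yield, promote→Q0. Q0=[P5,P4] Q1=[P1,P2] Q2=[]
t=28-29: P5@Q0 runs 1, rem=3, I/O yield, promote→Q0. Q0=[P4,P5] Q1=[P1,P2] Q2=[]
t=29-30: P4@Q0 runs 1, rem=0, completes. Q0=[P5] Q1=[P1,P2] Q2=[]
t=30-31: P5@Q0 runs 1, rem=2, I/O yield, promote→Q0. Q0=[P5] Q1=[P1,P2] Q2=[]
t=31-32: P5@Q0 runs 1, rem=1, I/O yield, promote→Q0. Q0=[P5] Q1=[P1,P2] Q2=[]
t=32-33: P5@Q0 runs 1, rem=0, completes. Q0=[] Q1=[P1,P2] Q2=[]
t=33-39: P1@Q1 runs 6, rem=5, quantum used, demote→Q2. Q0=[] Q1=[P2] Q2=[P1]
t=39-45: P2@Q1 runs 6, rem=4, quantum used, demote→Q2. Q0=[] Q1=[] Q2=[P1,P2]
t=45-50: P1@Q2 runs 5, rem=0, completes. Q0=[] Q1=[] Q2=[P2]
t=50-54: P2@Q2 runs 4, rem=0, completes. Q0=[] Q1=[] Q2=[]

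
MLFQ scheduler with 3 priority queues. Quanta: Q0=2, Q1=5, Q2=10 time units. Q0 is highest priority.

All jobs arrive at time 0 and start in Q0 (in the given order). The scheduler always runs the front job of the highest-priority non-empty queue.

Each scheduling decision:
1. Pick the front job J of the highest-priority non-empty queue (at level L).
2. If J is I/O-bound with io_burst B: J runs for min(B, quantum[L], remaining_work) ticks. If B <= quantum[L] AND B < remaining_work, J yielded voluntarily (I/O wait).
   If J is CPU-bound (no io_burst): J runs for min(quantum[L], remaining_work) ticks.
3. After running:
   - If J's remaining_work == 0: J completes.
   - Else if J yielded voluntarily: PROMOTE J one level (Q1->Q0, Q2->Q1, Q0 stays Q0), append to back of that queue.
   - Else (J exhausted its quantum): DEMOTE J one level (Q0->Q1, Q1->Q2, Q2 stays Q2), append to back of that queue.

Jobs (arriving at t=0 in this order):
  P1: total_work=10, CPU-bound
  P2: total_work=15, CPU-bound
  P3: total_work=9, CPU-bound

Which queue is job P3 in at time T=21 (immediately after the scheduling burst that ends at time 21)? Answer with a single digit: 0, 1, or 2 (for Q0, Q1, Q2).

t=0-2: P1@Q0 runs 2, rem=8, quantum used, demote→Q1. Q0=[P2,P3] Q1=[P1] Q2=[]
t=2-4: P2@Q0 runs 2, rem=13, quantum used, demote→Q1. Q0=[P3] Q1=[P1,P2] Q2=[]
t=4-6: P3@Q0 runs 2, rem=7, quantum used, demote→Q1. Q0=[] Q1=[P1,P2,P3] Q2=[]
t=6-11: P1@Q1 runs 5, rem=3, quantum used, demote→Q2. Q0=[] Q1=[P2,P3] Q2=[P1]
t=11-16: P2@Q1 runs 5, rem=8, quantum used, demote→Q2. Q0=[] Q1=[P3] Q2=[P1,P2]
t=16-21: P3@Q1 runs 5, rem=2, quantum used, demote→Q2. Q0=[] Q1=[] Q2=[P1,P2,P3]
t=21-24: P1@Q2 runs 3, rem=0, completes. Q0=[] Q1=[] Q2=[P2,P3]
t=24-32: P2@Q2 runs 8, rem=0, completes. Q0=[] Q1=[] Q2=[P3]
t=32-34: P3@Q2 runs 2, rem=0, completes. Q0=[] Q1=[] Q2=[]

Answer: 2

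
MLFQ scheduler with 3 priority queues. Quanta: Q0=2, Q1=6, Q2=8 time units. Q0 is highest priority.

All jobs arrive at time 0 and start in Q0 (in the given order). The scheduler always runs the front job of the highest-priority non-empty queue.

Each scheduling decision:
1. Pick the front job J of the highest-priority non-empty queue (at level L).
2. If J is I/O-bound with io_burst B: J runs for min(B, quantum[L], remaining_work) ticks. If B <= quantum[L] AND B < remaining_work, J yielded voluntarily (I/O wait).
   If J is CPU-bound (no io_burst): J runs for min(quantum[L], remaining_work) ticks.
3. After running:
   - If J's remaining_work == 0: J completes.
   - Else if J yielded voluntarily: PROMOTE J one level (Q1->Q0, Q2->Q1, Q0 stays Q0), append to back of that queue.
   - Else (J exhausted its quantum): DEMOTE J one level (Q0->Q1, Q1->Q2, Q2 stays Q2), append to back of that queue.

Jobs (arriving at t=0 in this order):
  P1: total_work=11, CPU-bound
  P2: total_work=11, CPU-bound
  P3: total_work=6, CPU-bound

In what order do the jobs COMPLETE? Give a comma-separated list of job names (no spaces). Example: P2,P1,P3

t=0-2: P1@Q0 runs 2, rem=9, quantum used, demote→Q1. Q0=[P2,P3] Q1=[P1] Q2=[]
t=2-4: P2@Q0 runs 2, rem=9, quantum used, demote→Q1. Q0=[P3] Q1=[P1,P2] Q2=[]
t=4-6: P3@Q0 runs 2, rem=4, quantum used, demote→Q1. Q0=[] Q1=[P1,P2,P3] Q2=[]
t=6-12: P1@Q1 runs 6, rem=3, quantum used, demote→Q2. Q0=[] Q1=[P2,P3] Q2=[P1]
t=12-18: P2@Q1 runs 6, rem=3, quantum used, demote→Q2. Q0=[] Q1=[P3] Q2=[P1,P2]
t=18-22: P3@Q1 runs 4, rem=0, completes. Q0=[] Q1=[] Q2=[P1,P2]
t=22-25: P1@Q2 runs 3, rem=0, completes. Q0=[] Q1=[] Q2=[P2]
t=25-28: P2@Q2 runs 3, rem=0, completes. Q0=[] Q1=[] Q2=[]

Answer: P3,P1,P2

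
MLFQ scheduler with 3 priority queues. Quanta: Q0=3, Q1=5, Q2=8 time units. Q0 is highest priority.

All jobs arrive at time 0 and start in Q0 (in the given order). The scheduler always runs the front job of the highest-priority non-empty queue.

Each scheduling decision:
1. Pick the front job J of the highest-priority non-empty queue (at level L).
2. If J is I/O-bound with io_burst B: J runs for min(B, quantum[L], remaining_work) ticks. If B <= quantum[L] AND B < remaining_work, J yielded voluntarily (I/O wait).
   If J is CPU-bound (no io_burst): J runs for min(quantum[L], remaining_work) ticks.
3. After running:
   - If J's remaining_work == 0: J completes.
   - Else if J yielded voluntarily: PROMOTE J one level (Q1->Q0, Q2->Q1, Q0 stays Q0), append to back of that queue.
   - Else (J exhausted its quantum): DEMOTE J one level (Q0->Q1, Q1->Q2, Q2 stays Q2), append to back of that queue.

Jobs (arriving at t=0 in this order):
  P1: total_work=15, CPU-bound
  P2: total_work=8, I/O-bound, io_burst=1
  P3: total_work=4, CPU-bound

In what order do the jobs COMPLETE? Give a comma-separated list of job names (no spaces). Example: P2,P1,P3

t=0-3: P1@Q0 runs 3, rem=12, quantum used, demote→Q1. Q0=[P2,P3] Q1=[P1] Q2=[]
t=3-4: P2@Q0 runs 1, rem=7, I/O yield, promote→Q0. Q0=[P3,P2] Q1=[P1] Q2=[]
t=4-7: P3@Q0 runs 3, rem=1, quantum used, demote→Q1. Q0=[P2] Q1=[P1,P3] Q2=[]
t=7-8: P2@Q0 runs 1, rem=6, I/O yield, promote→Q0. Q0=[P2] Q1=[P1,P3] Q2=[]
t=8-9: P2@Q0 runs 1, rem=5, I/O yield, promote→Q0. Q0=[P2] Q1=[P1,P3] Q2=[]
t=9-10: P2@Q0 runs 1, rem=4, I/O yield, promote→Q0. Q0=[P2] Q1=[P1,P3] Q2=[]
t=10-11: P2@Q0 runs 1, rem=3, I/O yield, promote→Q0. Q0=[P2] Q1=[P1,P3] Q2=[]
t=11-12: P2@Q0 runs 1, rem=2, I/O yield, promote→Q0. Q0=[P2] Q1=[P1,P3] Q2=[]
t=12-13: P2@Q0 runs 1, rem=1, I/O yield, promote→Q0. Q0=[P2] Q1=[P1,P3] Q2=[]
t=13-14: P2@Q0 runs 1, rem=0, completes. Q0=[] Q1=[P1,P3] Q2=[]
t=14-19: P1@Q1 runs 5, rem=7, quantum used, demote→Q2. Q0=[] Q1=[P3] Q2=[P1]
t=19-20: P3@Q1 runs 1, rem=0, completes. Q0=[] Q1=[] Q2=[P1]
t=20-27: P1@Q2 runs 7, rem=0, completes. Q0=[] Q1=[] Q2=[]

Answer: P2,P3,P1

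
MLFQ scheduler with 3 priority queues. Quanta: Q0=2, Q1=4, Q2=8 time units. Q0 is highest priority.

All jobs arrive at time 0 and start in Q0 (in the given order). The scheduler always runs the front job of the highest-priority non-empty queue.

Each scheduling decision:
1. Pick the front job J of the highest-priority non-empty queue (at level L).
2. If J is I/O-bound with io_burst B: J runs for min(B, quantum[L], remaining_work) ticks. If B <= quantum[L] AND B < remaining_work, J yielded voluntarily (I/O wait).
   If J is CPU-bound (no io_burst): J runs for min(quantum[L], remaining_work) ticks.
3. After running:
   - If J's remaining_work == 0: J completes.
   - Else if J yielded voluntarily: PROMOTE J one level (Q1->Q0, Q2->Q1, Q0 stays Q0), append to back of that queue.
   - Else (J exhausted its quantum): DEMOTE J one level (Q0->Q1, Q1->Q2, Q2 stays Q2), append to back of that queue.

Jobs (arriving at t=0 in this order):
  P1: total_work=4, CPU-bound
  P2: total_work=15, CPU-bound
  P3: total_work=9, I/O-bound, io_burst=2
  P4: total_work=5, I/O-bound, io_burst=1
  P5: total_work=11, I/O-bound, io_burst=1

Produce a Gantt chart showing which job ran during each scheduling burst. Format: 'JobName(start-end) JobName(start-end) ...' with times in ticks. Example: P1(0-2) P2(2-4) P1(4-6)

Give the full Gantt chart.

t=0-2: P1@Q0 runs 2, rem=2, quantum used, demote→Q1. Q0=[P2,P3,P4,P5] Q1=[P1] Q2=[]
t=2-4: P2@Q0 runs 2, rem=13, quantum used, demote→Q1. Q0=[P3,P4,P5] Q1=[P1,P2] Q2=[]
t=4-6: P3@Q0 runs 2, rem=7, I/O yield, promote→Q0. Q0=[P4,P5,P3] Q1=[P1,P2] Q2=[]
t=6-7: P4@Q0 runs 1, rem=4, I/O yield, promote→Q0. Q0=[P5,P3,P4] Q1=[P1,P2] Q2=[]
t=7-8: P5@Q0 runs 1, rem=10, I/O yield, promote→Q0. Q0=[P3,P4,P5] Q1=[P1,P2] Q2=[]
t=8-10: P3@Q0 runs 2, rem=5, I/O yield, promote→Q0. Q0=[P4,P5,P3] Q1=[P1,P2] Q2=[]
t=10-11: P4@Q0 runs 1, rem=3, I/O yield, promote→Q0. Q0=[P5,P3,P4] Q1=[P1,P2] Q2=[]
t=11-12: P5@Q0 runs 1, rem=9, I/O yield, promote→Q0. Q0=[P3,P4,P5] Q1=[P1,P2] Q2=[]
t=12-14: P3@Q0 runs 2, rem=3, I/O yield, promote→Q0. Q0=[P4,P5,P3] Q1=[P1,P2] Q2=[]
t=14-15: P4@Q0 runs 1, rem=2, I/O yield, promote→Q0. Q0=[P5,P3,P4] Q1=[P1,P2] Q2=[]
t=15-16: P5@Q0 runs 1, rem=8, I/O yield, promote→Q0. Q0=[P3,P4,P5] Q1=[P1,P2] Q2=[]
t=16-18: P3@Q0 runs 2, rem=1, I/O yield, promote→Q0. Q0=[P4,P5,P3] Q1=[P1,P2] Q2=[]
t=18-19: P4@Q0 runs 1, rem=1, I/O yield, promote→Q0. Q0=[P5,P3,P4] Q1=[P1,P2] Q2=[]
t=19-20: P5@Q0 runs 1, rem=7, I/O yield, promote→Q0. Q0=[P3,P4,P5] Q1=[P1,P2] Q2=[]
t=20-21: P3@Q0 runs 1, rem=0, completes. Q0=[P4,P5] Q1=[P1,P2] Q2=[]
t=21-22: P4@Q0 runs 1, rem=0, completes. Q0=[P5] Q1=[P1,P2] Q2=[]
t=22-23: P5@Q0 runs 1, rem=6, I/O yield, promote→Q0. Q0=[P5] Q1=[P1,P2] Q2=[]
t=23-24: P5@Q0 runs 1, rem=5, I/O yield, promote→Q0. Q0=[P5] Q1=[P1,P2] Q2=[]
t=24-25: P5@Q0 runs 1, rem=4, I/O yield, promote→Q0. Q0=[P5] Q1=[P1,P2] Q2=[]
t=25-26: P5@Q0 runs 1, rem=3, I/O yield, promote→Q0. Q0=[P5] Q1=[P1,P2] Q2=[]
t=26-27: P5@Q0 runs 1, rem=2, I/O yield, promote→Q0. Q0=[P5] Q1=[P1,P2] Q2=[]
t=27-28: P5@Q0 runs 1, rem=1, I/O yield, promote→Q0. Q0=[P5] Q1=[P1,P2] Q2=[]
t=28-29: P5@Q0 runs 1, rem=0, completes. Q0=[] Q1=[P1,P2] Q2=[]
t=29-31: P1@Q1 runs 2, rem=0, completes. Q0=[] Q1=[P2] Q2=[]
t=31-35: P2@Q1 runs 4, rem=9, quantum used, demote→Q2. Q0=[] Q1=[] Q2=[P2]
t=35-43: P2@Q2 runs 8, rem=1, quantum used, demote→Q2. Q0=[] Q1=[] Q2=[P2]
t=43-44: P2@Q2 runs 1, rem=0, completes. Q0=[] Q1=[] Q2=[]

Answer: P1(0-2) P2(2-4) P3(4-6) P4(6-7) P5(7-8) P3(8-10) P4(10-11) P5(11-12) P3(12-14) P4(14-15) P5(15-16) P3(16-18) P4(18-19) P5(19-20) P3(20-21) P4(21-22) P5(22-23) P5(23-24) P5(24-25) P5(25-26) P5(26-27) P5(27-28) P5(28-29) P1(29-31) P2(31-35) P2(35-43) P2(43-44)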